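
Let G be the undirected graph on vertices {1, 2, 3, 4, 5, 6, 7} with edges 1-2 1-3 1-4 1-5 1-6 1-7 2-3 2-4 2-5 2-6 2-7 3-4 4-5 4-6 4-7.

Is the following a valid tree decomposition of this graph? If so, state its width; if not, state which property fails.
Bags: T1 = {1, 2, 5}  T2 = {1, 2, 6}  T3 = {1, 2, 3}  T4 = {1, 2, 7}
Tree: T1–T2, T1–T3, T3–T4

No — vertex 4 appears in no bag.

A tree decomposition must satisfy three properties: every vertex lies in some bag; for every edge, both endpoints lie together in some bag; and for every vertex, the bags containing it form a connected subtree. Here vertex 4 appears in no bag, so the decomposition is invalid.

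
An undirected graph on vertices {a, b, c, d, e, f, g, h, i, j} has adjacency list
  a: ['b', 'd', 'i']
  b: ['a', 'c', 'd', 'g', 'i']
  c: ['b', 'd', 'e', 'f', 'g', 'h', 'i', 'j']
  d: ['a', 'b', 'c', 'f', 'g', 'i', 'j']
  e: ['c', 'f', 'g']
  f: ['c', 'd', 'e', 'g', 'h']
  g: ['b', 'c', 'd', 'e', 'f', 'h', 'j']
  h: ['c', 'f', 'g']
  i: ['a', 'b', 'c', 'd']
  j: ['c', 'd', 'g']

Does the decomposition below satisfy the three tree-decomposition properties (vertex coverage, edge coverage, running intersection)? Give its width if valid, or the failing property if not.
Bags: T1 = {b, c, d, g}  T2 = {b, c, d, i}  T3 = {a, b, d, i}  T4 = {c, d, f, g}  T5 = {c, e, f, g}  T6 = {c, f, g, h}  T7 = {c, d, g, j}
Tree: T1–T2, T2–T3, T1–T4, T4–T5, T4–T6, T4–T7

Every vertex of G appears in some bag (union = {a, b, c, d, e, f, g, h, i, j}); every edge is covered by a bag; and for each vertex v the set of bags containing v is connected in the bag tree. The decomposition is therefore valid. The largest bag has 4 vertices, so the width is 3.

Yes; width 3.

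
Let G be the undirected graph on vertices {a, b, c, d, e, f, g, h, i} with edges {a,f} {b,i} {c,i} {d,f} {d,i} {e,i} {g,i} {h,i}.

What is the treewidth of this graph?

1

A width-1 tree decomposition is:
Bags: B1 = {d, f}  B2 = {d, i}  B3 = {b, i}  B4 = {h, i}  B5 = {e, i}  B6 = {c, i}  B7 = {a, f}  B8 = {g, i}
Tree: B1–B2, B2–B3, B2–B4, B2–B5, B3–B6, B1–B7, B2–B8
The largest bag has 2 vertices, giving width 1; this decomposition certifies tw(G) ≤ 1. Since G has at least one edge (e.g. f–d), it is not an edgeless graph, so tw(G) ≥ 1. Therefore the treewidth is 1.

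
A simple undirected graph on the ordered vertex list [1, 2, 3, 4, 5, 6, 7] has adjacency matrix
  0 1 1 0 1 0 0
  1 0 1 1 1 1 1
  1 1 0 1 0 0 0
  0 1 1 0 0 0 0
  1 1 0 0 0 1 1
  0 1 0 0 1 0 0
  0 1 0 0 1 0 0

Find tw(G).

2

A width-2 tree decomposition is:
Bags: B1 = {1, 2, 5}  B2 = {2, 5, 6}  B3 = {2, 5, 7}  B4 = {1, 2, 3}  B5 = {2, 3, 4}
Tree: B1–B2, B1–B3, B1–B4, B4–B5
Each bag holds 3 vertices, so the decomposition has width 2, which upper-bounds the treewidth. Conversely, {1, 2, 3} is a clique of size 3, and the vertices of any clique must share a bag in every tree decomposition; so some bag has ≥ 3 vertices and tw(G) ≥ 2. Hence tw(G) = 2 exactly.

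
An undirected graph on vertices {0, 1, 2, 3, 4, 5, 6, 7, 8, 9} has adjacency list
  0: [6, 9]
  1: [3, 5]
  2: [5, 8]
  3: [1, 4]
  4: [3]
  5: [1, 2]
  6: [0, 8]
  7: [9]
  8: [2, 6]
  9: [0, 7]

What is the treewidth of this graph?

A width-1 tree decomposition is:
Bags: B1 = {7, 9}  B2 = {0, 9}  B3 = {0, 6}  B4 = {6, 8}  B5 = {2, 8}  B6 = {2, 5}  B7 = {1, 5}  B8 = {1, 3}  B9 = {3, 4}
Tree: B1–B2, B2–B3, B3–B4, B4–B5, B5–B6, B6–B7, B7–B8, B8–B9
Each bag holds 2 vertices, so the decomposition has width 1, which upper-bounds the treewidth. G has an edge, so its treewidth is at least 1. Combining the bounds, tw(G) = 1.

1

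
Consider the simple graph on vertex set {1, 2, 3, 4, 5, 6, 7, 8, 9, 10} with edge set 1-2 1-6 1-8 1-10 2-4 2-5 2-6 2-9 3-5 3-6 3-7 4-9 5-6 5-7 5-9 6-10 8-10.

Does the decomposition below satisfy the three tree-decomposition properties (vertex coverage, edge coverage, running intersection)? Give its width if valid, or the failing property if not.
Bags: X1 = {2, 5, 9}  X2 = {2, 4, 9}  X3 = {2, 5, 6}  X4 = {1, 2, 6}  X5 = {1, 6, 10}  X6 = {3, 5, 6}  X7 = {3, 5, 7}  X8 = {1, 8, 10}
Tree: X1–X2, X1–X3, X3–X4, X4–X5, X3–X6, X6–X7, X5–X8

Checking the three conditions: (i) the bags cover all of {1, 2, 3, 4, 5, 6, 7, 8, 9, 10}; (ii) for each edge, some bag contains both endpoints; (iii) the bags containing any fixed vertex form a subtree. All hold, so the decomposition is valid with width 3 − 1 = 2.

Yes; width 2.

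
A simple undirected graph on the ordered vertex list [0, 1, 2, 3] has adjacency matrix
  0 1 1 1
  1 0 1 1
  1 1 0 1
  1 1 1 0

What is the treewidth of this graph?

3

A width-3 tree decomposition is:
Bags: B1 = {0, 1, 2, 3}
Tree: (single bag)
With just one bag of size 4, the width is 4 − 1 = 3, so tw(G) ≤ 3. On the other hand G contains the 4-clique {0, 1, 2, 3}. A clique must lie in a single bag of any decomposition, so no decomposition can have width below 3. Therefore the treewidth is 3.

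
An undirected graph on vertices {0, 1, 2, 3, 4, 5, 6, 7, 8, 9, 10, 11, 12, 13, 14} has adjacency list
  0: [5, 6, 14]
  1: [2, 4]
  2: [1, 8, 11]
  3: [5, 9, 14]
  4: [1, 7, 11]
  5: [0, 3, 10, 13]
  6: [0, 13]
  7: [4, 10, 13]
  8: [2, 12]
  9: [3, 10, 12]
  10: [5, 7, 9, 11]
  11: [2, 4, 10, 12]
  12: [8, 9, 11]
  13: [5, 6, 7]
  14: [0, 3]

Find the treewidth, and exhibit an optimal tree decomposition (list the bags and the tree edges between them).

The largest bag has 4 vertices, giving width 3; this decomposition certifies tw(G) ≤ 3. For the lower bound: the 4 vertex sets {0,6,14}, {3}, {5}, {7,9,10,13} are disjoint, each induces a connected subgraph, and every pair is joined by at least one edge of G. Contracting each set to a single vertex therefore yields K_{4} as a minor, and since treewidth is minor-monotone, tw(G) ≥ tw(K_{4}) = 3. Therefore the treewidth is 3.

Treewidth 3.
One such decomposition:
Bags: B1 = {0, 3, 6, 14}  B2 = {0, 3, 5, 6}  B3 = {3, 5, 6, 13}  B4 = {3, 5, 9, 13}  B5 = {5, 9, 10, 13}  B6 = {7, 9, 10, 13}  B7 = {7, 9, 10, 12}  B8 = {7, 10, 11, 12}  B9 = {4, 7, 11, 12}  B10 = {4, 8, 11, 12}  B11 = {2, 4, 8, 11}  B12 = {1, 2, 4, 8}
Tree: B1–B2, B2–B3, B3–B4, B4–B5, B5–B6, B6–B7, B7–B8, B8–B9, B9–B10, B10–B11, B11–B12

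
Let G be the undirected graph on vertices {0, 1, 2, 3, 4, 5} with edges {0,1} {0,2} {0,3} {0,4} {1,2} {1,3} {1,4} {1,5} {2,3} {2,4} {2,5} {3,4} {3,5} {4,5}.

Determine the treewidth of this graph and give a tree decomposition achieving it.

Treewidth 4.
One such decomposition:
Bags: B1 = {0, 1, 2, 3, 4}  B2 = {1, 2, 3, 4, 5}
Tree: B1–B2

Every bag has size at most 5, so the width is 5 − 1 = 4 and tw(G) ≤ 4. On the other hand G contains the 5-clique {0, 1, 2, 3, 4}. A clique must lie in a single bag of any decomposition, so no decomposition can have width below 4. Combining the bounds, tw(G) = 4.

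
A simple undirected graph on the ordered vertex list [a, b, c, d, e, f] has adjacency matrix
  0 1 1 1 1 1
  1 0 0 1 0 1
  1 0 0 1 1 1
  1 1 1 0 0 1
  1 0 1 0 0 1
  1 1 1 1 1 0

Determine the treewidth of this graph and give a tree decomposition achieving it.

Treewidth 3.
One such decomposition:
Bags: B1 = {a, c, d, f}  B2 = {a, b, d, f}  B3 = {a, c, e, f}
Tree: B1–B2, B1–B3

The largest bag has 4 vertices, giving width 3; this decomposition certifies tw(G) ≤ 3. For the lower bound, the 4 vertices {a, c, d, f} are pairwise adjacent, and any tree decomposition puts a clique entirely inside one bag — forcing width ≥ 3. Therefore the treewidth is 3.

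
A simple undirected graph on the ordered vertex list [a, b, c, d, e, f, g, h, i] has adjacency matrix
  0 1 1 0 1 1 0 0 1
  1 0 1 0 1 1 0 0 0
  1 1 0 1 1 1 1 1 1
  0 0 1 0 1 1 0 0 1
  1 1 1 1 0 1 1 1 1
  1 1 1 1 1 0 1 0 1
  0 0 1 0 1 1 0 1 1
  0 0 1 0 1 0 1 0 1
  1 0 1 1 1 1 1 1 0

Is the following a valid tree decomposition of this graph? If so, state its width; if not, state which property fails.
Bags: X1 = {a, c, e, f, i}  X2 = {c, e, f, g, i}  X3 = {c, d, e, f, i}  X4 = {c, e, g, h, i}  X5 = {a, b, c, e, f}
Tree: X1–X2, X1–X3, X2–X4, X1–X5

Vertex coverage: the bags together contain {a, b, c, d, e, f, g, h, i}, the full vertex set. Edge coverage: each edge of G has both endpoints in at least one bag. Running intersection: for every vertex, the bags containing it form a connected subtree. All three properties hold, so this is a valid tree decomposition of width max|bag| − 1 = 4, and hence tw(G) ≤ 4.

Yes; width 4.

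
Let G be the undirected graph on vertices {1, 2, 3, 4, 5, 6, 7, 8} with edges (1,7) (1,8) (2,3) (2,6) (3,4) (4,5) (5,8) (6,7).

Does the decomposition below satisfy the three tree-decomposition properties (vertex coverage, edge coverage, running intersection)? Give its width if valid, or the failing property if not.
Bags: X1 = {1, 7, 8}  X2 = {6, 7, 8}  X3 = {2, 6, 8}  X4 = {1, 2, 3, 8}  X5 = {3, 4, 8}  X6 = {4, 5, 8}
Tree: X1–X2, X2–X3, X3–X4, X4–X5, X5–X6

No — bags containing vertex 1 are not connected in the tree.

A tree decomposition must satisfy three properties: every vertex lies in some bag; for every edge, both endpoints lie together in some bag; and for every vertex, the bags containing it form a connected subtree. Here bags containing vertex 1 are not connected in the tree, so the decomposition is invalid.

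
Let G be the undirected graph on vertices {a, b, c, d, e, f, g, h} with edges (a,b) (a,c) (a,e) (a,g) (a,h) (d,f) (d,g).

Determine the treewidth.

1

A width-1 tree decomposition is:
Bags: B1 = {a, e}  B2 = {a, h}  B3 = {a, b}  B4 = {a, g}  B5 = {a, c}  B6 = {d, g}  B7 = {d, f}
Tree: B1–B2, B1–B3, B2–B4, B4–B5, B4–B6, B6–B7
Every bag has size at most 2, so the width is 2 − 1 = 1 and tw(G) ≤ 1. G has an edge, so its treewidth is at least 1. Hence tw(G) = 1 exactly.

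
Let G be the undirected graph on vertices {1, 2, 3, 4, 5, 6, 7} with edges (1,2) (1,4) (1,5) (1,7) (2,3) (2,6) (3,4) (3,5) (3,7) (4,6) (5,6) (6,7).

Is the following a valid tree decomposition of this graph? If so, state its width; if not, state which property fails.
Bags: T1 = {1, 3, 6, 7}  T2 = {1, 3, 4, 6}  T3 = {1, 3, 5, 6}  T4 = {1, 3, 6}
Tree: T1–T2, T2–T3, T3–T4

A tree decomposition must satisfy three properties: every vertex lies in some bag; for every edge, both endpoints lie together in some bag; and for every vertex, the bags containing it form a connected subtree. Here vertex 2 appears in no bag, so the decomposition is invalid.

No — vertex 2 appears in no bag.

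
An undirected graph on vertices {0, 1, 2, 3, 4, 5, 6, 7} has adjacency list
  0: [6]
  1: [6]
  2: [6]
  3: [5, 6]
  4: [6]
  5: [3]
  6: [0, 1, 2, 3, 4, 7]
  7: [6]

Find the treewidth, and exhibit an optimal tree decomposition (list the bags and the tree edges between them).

Treewidth 1.
One optimal decomposition is:
Bags: B1 = {3, 6}  B2 = {2, 6}  B3 = {6, 7}  B4 = {0, 6}  B5 = {1, 6}  B6 = {4, 6}  B7 = {3, 5}
Tree: B1–B2, B1–B3, B1–B4, B4–B5, B4–B6, B1–B7

The largest bag has 2 vertices, giving width 1; this decomposition certifies tw(G) ≤ 1. G has an edge, so its treewidth is at least 1. The upper and lower bounds meet at 1, so that is the treewidth.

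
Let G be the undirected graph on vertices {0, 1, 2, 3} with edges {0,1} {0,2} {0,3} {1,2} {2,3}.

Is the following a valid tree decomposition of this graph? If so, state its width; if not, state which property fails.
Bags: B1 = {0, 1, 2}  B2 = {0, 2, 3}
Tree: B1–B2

Every vertex of G appears in some bag (union = {0, 1, 2, 3}); every edge is covered by a bag; and for each vertex v the set of bags containing v is connected in the bag tree. The decomposition is therefore valid. The largest bag has 3 vertices, so the width is 2.

Yes; width 2.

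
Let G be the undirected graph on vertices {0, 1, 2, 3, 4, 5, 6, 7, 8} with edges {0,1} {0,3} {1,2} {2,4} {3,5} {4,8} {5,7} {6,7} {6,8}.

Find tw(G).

A width-2 tree decomposition is:
Bags: B1 = {1, 2, 4}  B2 = {0, 1, 4}  B3 = {0, 3, 4}  B4 = {3, 4, 5}  B5 = {4, 5, 7}  B6 = {4, 6, 7}  B7 = {4, 6, 8}
Tree: B1–B2, B2–B3, B3–B4, B4–B5, B5–B6, B6–B7
The largest bag has 3 vertices, giving width 2; this decomposition certifies tw(G) ≤ 2. The edges 4–2–1–0–3–5–7–6–8–4 form a cycle, so G is not a tree and its treewidth is at least 2. Therefore the treewidth is 2.

2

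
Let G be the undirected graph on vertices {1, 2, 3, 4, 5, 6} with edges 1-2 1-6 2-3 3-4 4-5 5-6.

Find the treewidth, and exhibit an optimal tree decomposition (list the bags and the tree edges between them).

The largest bag has 3 vertices, giving width 2; this decomposition certifies tw(G) ≤ 2. For the lower bound, G contains the cycle 6–5–4–3–2–1–6, so G is not a forest; only forests have treewidth ≤ 1, hence tw(G) ≥ 2. The upper and lower bounds meet at 2, so that is the treewidth.

Treewidth 2.
One optimal decomposition is:
Bags: B1 = {4, 5, 6}  B2 = {3, 4, 6}  B3 = {2, 3, 6}  B4 = {1, 2, 6}
Tree: B1–B2, B2–B3, B3–B4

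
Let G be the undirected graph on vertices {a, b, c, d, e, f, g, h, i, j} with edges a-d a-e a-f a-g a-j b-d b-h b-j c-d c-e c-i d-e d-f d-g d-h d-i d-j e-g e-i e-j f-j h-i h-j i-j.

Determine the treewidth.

A width-3 tree decomposition is:
Bags: B1 = {d, e, i, j}  B2 = {a, d, e, j}  B3 = {a, d, f, j}  B4 = {d, h, i, j}  B5 = {b, d, h, j}  B6 = {c, d, e, i}  B7 = {a, d, e, g}
Tree: B1–B2, B2–B3, B1–B4, B4–B5, B1–B6, B2–B7
Each bag holds 4 vertices, so the decomposition has width 3, which upper-bounds the treewidth. Conversely, {a, d, e, g} is a clique of size 4, and the vertices of any clique must share a bag in every tree decomposition; so some bag has ≥ 4 vertices and tw(G) ≥ 3. Hence tw(G) = 3 exactly.

3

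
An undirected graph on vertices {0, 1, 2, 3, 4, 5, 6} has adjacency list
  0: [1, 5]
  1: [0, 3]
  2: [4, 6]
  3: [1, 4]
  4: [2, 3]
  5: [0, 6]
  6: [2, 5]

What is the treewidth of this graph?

A width-2 tree decomposition is:
Bags: B1 = {0, 1, 3}  B2 = {0, 3, 5}  B3 = {3, 5, 6}  B4 = {2, 3, 6}  B5 = {2, 3, 4}
Tree: B1–B2, B2–B3, B3–B4, B4–B5
Every bag has size at most 3, so the width is 3 − 1 = 2 and tw(G) ≤ 2. Since 3–1–0–5–6–2–4–3 is a cycle in G, G is not acyclic. Forests are exactly the graphs of treewidth ≤ 1, so tw(G) ≥ 2. Hence tw(G) = 2 exactly.

2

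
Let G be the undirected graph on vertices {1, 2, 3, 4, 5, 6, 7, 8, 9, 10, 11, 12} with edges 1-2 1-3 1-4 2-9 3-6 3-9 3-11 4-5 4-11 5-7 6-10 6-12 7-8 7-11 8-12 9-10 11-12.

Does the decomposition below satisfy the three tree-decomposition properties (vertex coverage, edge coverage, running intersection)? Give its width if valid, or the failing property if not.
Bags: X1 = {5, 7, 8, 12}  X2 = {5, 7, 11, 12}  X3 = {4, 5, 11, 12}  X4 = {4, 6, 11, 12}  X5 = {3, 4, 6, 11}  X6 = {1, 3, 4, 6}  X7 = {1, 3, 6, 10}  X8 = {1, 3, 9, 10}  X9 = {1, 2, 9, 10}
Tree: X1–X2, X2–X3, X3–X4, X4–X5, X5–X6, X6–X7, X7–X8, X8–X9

Yes; width 3.

Vertex coverage: the bags together contain {1, 2, 3, 4, 5, 6, 7, 8, 9, 10, 11, 12}, the full vertex set. Edge coverage: each edge of G has both endpoints in at least one bag. Running intersection: for every vertex, the bags containing it form a connected subtree. All three properties hold, so this is a valid tree decomposition of width max|bag| − 1 = 3, and hence tw(G) ≤ 3.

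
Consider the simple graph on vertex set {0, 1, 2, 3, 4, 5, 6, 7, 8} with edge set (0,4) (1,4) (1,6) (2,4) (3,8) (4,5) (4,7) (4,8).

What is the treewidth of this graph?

A width-1 tree decomposition is:
Bags: B1 = {3, 8}  B2 = {4, 8}  B3 = {1, 4}  B4 = {4, 5}  B5 = {2, 4}  B6 = {4, 7}  B7 = {0, 4}  B8 = {1, 6}
Tree: B1–B2, B2–B3, B3–B4, B3–B5, B4–B6, B6–B7, B3–B8
The largest bag has 2 vertices, giving width 1; this decomposition certifies tw(G) ≤ 1. Since G has at least one edge (e.g. 8–3), it is not an edgeless graph, so tw(G) ≥ 1. Therefore the treewidth is 1.

1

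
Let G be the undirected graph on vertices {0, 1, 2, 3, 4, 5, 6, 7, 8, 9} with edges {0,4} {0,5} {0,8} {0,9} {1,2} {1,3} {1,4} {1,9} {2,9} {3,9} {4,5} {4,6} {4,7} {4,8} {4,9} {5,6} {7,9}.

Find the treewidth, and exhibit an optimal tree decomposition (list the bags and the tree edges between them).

Treewidth 2.
One such decomposition:
Bags: B1 = {0, 4, 5}  B2 = {0, 4, 9}  B3 = {1, 4, 9}  B4 = {4, 7, 9}  B5 = {4, 5, 6}  B6 = {1, 2, 9}  B7 = {0, 4, 8}  B8 = {1, 3, 9}
Tree: B1–B2, B2–B3, B3–B4, B1–B5, B3–B6, B2–B7, B6–B8

The largest bag has 3 vertices, giving width 2; this decomposition certifies tw(G) ≤ 2. On the other hand G contains the 3-clique {1, 2, 9}. A clique must lie in a single bag of any decomposition, so no decomposition can have width below 2. Combining the bounds, tw(G) = 2.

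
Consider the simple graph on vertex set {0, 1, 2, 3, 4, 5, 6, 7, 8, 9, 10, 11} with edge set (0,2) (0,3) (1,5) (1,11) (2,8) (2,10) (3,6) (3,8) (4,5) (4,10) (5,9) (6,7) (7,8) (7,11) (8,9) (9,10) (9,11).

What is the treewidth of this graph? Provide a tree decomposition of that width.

Treewidth 3.
One optimal decomposition is:
Bags: B1 = {0, 3, 6, 7}  B2 = {0, 3, 7, 8}  B3 = {0, 2, 7, 8}  B4 = {2, 7, 8, 11}  B5 = {2, 8, 9, 11}  B6 = {2, 9, 10, 11}  B7 = {1, 9, 10, 11}  B8 = {1, 5, 9, 10}  B9 = {1, 4, 5, 10}
Tree: B1–B2, B2–B3, B3–B4, B4–B5, B5–B6, B6–B7, B7–B8, B8–B9

Each bag holds 4 vertices, so the decomposition has width 3, which upper-bounds the treewidth. For the lower bound: the 4 vertex sets {0,3,6}, {7}, {8}, {2,9,10,11} are disjoint, each induces a connected subgraph, and every pair is joined by at least one edge of G. Contracting each set to a single vertex therefore yields K_{4} as a minor, and since treewidth is minor-monotone, tw(G) ≥ tw(K_{4}) = 3. Combining the bounds, tw(G) = 3.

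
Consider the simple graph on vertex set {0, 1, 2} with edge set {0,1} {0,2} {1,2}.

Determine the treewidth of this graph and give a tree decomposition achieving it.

Treewidth 2.
One such decomposition:
Bags: B1 = {0, 1, 2}
Tree: (single bag)

A single bag containing all 3 vertices is trivially a valid decomposition of width 2. On the other hand G contains the 3-clique {0, 1, 2}. A clique must lie in a single bag of any decomposition, so no decomposition can have width below 2. Hence tw(G) = 2 exactly.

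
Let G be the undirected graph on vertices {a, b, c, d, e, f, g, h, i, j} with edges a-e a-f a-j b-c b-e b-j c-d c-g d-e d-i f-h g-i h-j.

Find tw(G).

2

A width-2 tree decomposition is:
Bags: B1 = {c, g, i}  B2 = {c, d, i}  B3 = {b, c, d}  B4 = {b, d, e}  B5 = {b, e, j}  B6 = {a, e, j}  B7 = {a, h, j}  B8 = {a, f, h}
Tree: B1–B2, B2–B3, B3–B4, B4–B5, B5–B6, B6–B7, B7–B8
Each bag holds 3 vertices, so the decomposition has width 2, which upper-bounds the treewidth. For the lower bound, G contains the cycle g–i–d–c–g, so G is not a forest; only forests have treewidth ≤ 1, hence tw(G) ≥ 2. Hence tw(G) = 2 exactly.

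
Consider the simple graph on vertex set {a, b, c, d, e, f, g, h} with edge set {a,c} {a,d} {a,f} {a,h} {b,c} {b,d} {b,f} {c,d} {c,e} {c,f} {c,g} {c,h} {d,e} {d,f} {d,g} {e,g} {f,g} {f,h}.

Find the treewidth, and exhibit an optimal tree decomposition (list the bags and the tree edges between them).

Treewidth 3.
One such decomposition:
Bags: B1 = {c, d, e, g}  B2 = {c, d, f, g}  B3 = {b, c, d, f}  B4 = {a, c, d, f}  B5 = {a, c, f, h}
Tree: B1–B2, B2–B3, B2–B4, B4–B5

The largest bag has 4 vertices, giving width 3; this decomposition certifies tw(G) ≤ 3. Conversely, {c, d, e, g} is a clique of size 4, and the vertices of any clique must share a bag in every tree decomposition; so some bag has ≥ 4 vertices and tw(G) ≥ 3. Therefore the treewidth is 3.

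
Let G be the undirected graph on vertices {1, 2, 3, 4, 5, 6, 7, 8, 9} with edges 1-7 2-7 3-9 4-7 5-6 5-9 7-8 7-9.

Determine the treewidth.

A width-1 tree decomposition is:
Bags: B1 = {1, 7}  B2 = {7, 9}  B3 = {5, 9}  B4 = {7, 8}  B5 = {5, 6}  B6 = {2, 7}  B7 = {4, 7}  B8 = {3, 9}
Tree: B1–B2, B2–B3, B1–B4, B3–B5, B4–B6, B2–B7, B2–B8
Each bag holds 2 vertices, so the decomposition has width 1, which upper-bounds the treewidth. Any graph with an edge has treewidth ≥ 1, and G has the edge 7–1. Hence tw(G) = 1 exactly.

1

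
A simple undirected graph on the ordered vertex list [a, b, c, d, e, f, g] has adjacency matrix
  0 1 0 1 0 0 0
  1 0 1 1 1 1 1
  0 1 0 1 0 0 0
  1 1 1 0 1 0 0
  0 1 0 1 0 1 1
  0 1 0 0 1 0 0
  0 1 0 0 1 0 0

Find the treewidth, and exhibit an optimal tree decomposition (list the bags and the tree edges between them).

Treewidth 2.
One such decomposition:
Bags: B1 = {a, b, d}  B2 = {b, d, e}  B3 = {b, e, f}  B4 = {b, e, g}  B5 = {b, c, d}
Tree: B1–B2, B2–B3, B2–B4, B2–B5

Every bag has size at most 3, so the width is 3 − 1 = 2 and tw(G) ≤ 2. On the other hand G contains the 3-clique {b, d, e}. A clique must lie in a single bag of any decomposition, so no decomposition can have width below 2. The upper and lower bounds meet at 2, so that is the treewidth.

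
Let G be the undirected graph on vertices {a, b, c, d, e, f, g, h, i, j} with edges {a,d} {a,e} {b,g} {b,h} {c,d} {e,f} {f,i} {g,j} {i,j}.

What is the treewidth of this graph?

A width-1 tree decomposition is:
Bags: B1 = {c, d}  B2 = {a, d}  B3 = {a, e}  B4 = {e, f}  B5 = {f, i}  B6 = {i, j}  B7 = {g, j}  B8 = {b, g}  B9 = {b, h}
Tree: B1–B2, B2–B3, B3–B4, B4–B5, B5–B6, B6–B7, B7–B8, B8–B9
The largest bag has 2 vertices, giving width 1; this decomposition certifies tw(G) ≤ 1. G has an edge, so its treewidth is at least 1. Combining the bounds, tw(G) = 1.

1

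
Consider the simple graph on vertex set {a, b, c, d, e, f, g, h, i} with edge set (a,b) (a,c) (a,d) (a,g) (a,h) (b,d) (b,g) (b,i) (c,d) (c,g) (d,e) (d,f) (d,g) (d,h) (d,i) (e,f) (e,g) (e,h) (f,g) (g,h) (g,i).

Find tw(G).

A width-3 tree decomposition is:
Bags: B1 = {d, e, f, g}  B2 = {d, e, g, h}  B3 = {a, d, g, h}  B4 = {a, c, d, g}  B5 = {a, b, d, g}  B6 = {b, d, g, i}
Tree: B1–B2, B2–B3, B3–B4, B3–B5, B5–B6
Each bag holds 4 vertices, so the decomposition has width 3, which upper-bounds the treewidth. For the lower bound, the 4 vertices {a, d, g, h} are pairwise adjacent, and any tree decomposition puts a clique entirely inside one bag — forcing width ≥ 3. The upper and lower bounds meet at 3, so that is the treewidth.

3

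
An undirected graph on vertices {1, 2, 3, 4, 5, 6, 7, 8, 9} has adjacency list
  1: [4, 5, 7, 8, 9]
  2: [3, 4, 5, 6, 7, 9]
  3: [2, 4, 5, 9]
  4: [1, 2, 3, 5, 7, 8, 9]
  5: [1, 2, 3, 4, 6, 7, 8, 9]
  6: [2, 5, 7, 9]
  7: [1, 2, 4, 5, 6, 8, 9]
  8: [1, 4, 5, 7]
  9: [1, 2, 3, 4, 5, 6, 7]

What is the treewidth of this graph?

4

A width-4 tree decomposition is:
Bags: B1 = {2, 4, 5, 7, 9}  B2 = {1, 4, 5, 7, 9}  B3 = {2, 3, 4, 5, 9}  B4 = {2, 5, 6, 7, 9}  B5 = {1, 4, 5, 7, 8}
Tree: B1–B2, B1–B3, B1–B4, B2–B5
Every bag has size at most 5, so the width is 5 − 1 = 4 and tw(G) ≤ 4. For the lower bound, the 5 vertices {2, 3, 4, 5, 9} are pairwise adjacent, and any tree decomposition puts a clique entirely inside one bag — forcing width ≥ 4. Therefore the treewidth is 4.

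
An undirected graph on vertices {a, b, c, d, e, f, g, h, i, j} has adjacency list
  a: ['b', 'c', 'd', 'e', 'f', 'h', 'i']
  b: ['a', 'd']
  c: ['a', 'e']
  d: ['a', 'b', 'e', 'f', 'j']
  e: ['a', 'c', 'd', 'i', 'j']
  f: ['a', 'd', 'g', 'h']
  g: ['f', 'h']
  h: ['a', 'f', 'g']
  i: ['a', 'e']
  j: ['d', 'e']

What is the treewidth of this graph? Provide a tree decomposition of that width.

Treewidth 2.
Bags: B1 = {a, d, e}  B2 = {a, e, i}  B3 = {a, d, f}  B4 = {a, f, h}  B5 = {d, e, j}  B6 = {f, g, h}  B7 = {a, b, d}  B8 = {a, c, e}
Tree: B1–B2, B1–B3, B3–B4, B1–B5, B4–B6, B1–B7, B2–B8

Every bag has size at most 3, so the width is 3 − 1 = 2 and tw(G) ≤ 2. For the lower bound, the 3 vertices {f, g, h} are pairwise adjacent, and any tree decomposition puts a clique entirely inside one bag — forcing width ≥ 2. Therefore the treewidth is 2.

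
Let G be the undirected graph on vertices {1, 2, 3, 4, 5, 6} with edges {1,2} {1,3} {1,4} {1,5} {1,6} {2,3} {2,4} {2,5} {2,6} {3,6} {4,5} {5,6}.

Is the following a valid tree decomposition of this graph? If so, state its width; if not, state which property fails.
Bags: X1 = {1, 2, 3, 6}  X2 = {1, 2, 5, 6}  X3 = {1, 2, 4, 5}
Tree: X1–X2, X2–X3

Vertex coverage: the bags together contain {1, 2, 3, 4, 5, 6}, the full vertex set. Edge coverage: each edge of G has both endpoints in at least one bag. Running intersection: for every vertex, the bags containing it form a connected subtree. All three properties hold, so this is a valid tree decomposition of width max|bag| − 1 = 3, and hence tw(G) ≤ 3.

Yes; width 3.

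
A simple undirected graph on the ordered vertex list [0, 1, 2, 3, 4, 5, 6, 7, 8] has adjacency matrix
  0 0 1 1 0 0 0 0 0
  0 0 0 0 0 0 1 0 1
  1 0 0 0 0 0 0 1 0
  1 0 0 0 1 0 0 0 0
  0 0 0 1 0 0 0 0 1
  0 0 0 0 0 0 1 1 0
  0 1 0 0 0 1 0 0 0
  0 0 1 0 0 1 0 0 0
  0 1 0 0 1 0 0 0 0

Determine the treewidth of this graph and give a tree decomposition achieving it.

Every bag has size at most 3, so the width is 3 − 1 = 2 and tw(G) ≤ 2. For the lower bound, G contains the cycle 2–0–3–4–8–1–6–5–7–2, so G is not a forest; only forests have treewidth ≤ 1, hence tw(G) ≥ 2. The upper and lower bounds meet at 2, so that is the treewidth.

Treewidth 2.
Bags: B1 = {0, 2, 3}  B2 = {2, 3, 4}  B3 = {2, 4, 8}  B4 = {1, 2, 8}  B5 = {1, 2, 6}  B6 = {2, 5, 6}  B7 = {2, 5, 7}
Tree: B1–B2, B2–B3, B3–B4, B4–B5, B5–B6, B6–B7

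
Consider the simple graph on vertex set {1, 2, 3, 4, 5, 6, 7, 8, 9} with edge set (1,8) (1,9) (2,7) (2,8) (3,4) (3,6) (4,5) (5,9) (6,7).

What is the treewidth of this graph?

A width-2 tree decomposition is:
Bags: B1 = {2, 7, 8}  B2 = {1, 7, 8}  B3 = {1, 7, 9}  B4 = {5, 7, 9}  B5 = {4, 5, 7}  B6 = {3, 4, 7}  B7 = {3, 6, 7}
Tree: B1–B2, B2–B3, B3–B4, B4–B5, B5–B6, B6–B7
Every bag has size at most 3, so the width is 3 − 1 = 2 and tw(G) ≤ 2. Since 7–2–8–1–9–5–4–3–6–7 is a cycle in G, G is not acyclic. Forests are exactly the graphs of treewidth ≤ 1, so tw(G) ≥ 2. Combining the bounds, tw(G) = 2.

2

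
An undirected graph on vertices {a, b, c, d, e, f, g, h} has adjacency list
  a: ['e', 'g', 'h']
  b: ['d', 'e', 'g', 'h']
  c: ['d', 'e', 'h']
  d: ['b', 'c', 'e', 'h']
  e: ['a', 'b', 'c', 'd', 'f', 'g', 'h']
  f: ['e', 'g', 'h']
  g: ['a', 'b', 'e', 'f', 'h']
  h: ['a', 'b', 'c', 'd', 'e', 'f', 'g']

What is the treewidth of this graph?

3

A width-3 tree decomposition is:
Bags: B1 = {b, e, g, h}  B2 = {e, f, g, h}  B3 = {b, d, e, h}  B4 = {a, e, g, h}  B5 = {c, d, e, h}
Tree: B1–B2, B1–B3, B1–B4, B3–B5
The largest bag has 4 vertices, giving width 3; this decomposition certifies tw(G) ≤ 3. Conversely, {c, d, e, h} is a clique of size 4, and the vertices of any clique must share a bag in every tree decomposition; so some bag has ≥ 4 vertices and tw(G) ≥ 3. Combining the bounds, tw(G) = 3.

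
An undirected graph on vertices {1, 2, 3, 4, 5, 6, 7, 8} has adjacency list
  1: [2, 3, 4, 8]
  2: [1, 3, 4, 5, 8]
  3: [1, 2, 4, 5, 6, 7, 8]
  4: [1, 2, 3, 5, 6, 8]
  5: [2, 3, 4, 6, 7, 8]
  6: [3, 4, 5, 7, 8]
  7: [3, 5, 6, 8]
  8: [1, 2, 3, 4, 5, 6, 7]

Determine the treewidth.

4

A width-4 tree decomposition is:
Bags: B1 = {3, 4, 5, 6, 8}  B2 = {2, 3, 4, 5, 8}  B3 = {3, 5, 6, 7, 8}  B4 = {1, 2, 3, 4, 8}
Tree: B1–B2, B1–B3, B2–B4
Each bag holds 5 vertices, so the decomposition has width 4, which upper-bounds the treewidth. Conversely, {1, 2, 3, 4, 8} is a clique of size 5, and the vertices of any clique must share a bag in every tree decomposition; so some bag has ≥ 5 vertices and tw(G) ≥ 4. Combining the bounds, tw(G) = 4.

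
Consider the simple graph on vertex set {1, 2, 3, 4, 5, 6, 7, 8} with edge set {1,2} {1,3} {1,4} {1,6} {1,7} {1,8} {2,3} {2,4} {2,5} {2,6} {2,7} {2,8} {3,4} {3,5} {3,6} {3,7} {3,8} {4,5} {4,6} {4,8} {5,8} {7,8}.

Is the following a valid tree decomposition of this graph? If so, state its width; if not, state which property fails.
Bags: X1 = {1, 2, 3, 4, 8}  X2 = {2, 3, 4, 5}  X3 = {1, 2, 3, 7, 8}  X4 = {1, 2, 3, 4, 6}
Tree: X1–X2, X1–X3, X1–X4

No — edge (8,5) lies in no bag.

A tree decomposition must satisfy three properties: every vertex lies in some bag; for every edge, both endpoints lie together in some bag; and for every vertex, the bags containing it form a connected subtree. Here edge (8,5) lies in no bag, so the decomposition is invalid.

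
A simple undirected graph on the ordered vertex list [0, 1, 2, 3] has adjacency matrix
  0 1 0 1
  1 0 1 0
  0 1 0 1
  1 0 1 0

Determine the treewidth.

2

A width-2 tree decomposition is:
Bags: B1 = {0, 1, 2}  B2 = {0, 2, 3}
Tree: B1–B2
Each bag holds 3 vertices, so the decomposition has width 2, which upper-bounds the treewidth. The edges 2–1–0–3–2 form a cycle, so G is not a tree and its treewidth is at least 2. Hence tw(G) = 2 exactly.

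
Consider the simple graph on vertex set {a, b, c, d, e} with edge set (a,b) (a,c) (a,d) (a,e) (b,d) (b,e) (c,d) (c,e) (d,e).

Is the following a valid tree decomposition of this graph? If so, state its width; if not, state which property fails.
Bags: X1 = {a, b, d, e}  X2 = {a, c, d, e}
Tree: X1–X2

Every vertex of G appears in some bag (union = {a, b, c, d, e}); every edge is covered by a bag; and for each vertex v the set of bags containing v is connected in the bag tree. The decomposition is therefore valid. The largest bag has 4 vertices, so the width is 3.

Yes; width 3.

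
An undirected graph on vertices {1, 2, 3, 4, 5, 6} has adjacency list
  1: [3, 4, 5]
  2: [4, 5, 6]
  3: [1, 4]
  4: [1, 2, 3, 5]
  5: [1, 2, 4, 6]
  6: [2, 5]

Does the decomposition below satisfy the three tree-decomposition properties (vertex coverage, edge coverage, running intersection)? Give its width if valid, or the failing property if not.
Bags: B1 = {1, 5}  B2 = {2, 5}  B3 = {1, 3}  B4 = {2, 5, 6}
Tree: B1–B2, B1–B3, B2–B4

A tree decomposition must satisfy three properties: every vertex lies in some bag; for every edge, both endpoints lie together in some bag; and for every vertex, the bags containing it form a connected subtree. Here vertex 4 appears in no bag, so the decomposition is invalid.

No — vertex 4 appears in no bag.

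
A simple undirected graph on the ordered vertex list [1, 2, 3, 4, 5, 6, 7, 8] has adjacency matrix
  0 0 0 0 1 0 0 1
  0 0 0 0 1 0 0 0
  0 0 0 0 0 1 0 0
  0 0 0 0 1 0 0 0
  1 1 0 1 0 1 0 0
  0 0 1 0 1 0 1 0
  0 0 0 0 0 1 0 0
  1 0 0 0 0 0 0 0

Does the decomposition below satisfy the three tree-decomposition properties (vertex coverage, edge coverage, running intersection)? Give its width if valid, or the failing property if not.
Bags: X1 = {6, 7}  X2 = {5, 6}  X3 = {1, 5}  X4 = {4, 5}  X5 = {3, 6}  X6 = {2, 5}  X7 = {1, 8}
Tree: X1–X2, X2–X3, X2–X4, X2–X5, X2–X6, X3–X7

Every vertex of G appears in some bag (union = {1, 2, 3, 4, 5, 6, 7, 8}); every edge is covered by a bag; and for each vertex v the set of bags containing v is connected in the bag tree. The decomposition is therefore valid. The largest bag has 2 vertices, so the width is 1.

Yes; width 1.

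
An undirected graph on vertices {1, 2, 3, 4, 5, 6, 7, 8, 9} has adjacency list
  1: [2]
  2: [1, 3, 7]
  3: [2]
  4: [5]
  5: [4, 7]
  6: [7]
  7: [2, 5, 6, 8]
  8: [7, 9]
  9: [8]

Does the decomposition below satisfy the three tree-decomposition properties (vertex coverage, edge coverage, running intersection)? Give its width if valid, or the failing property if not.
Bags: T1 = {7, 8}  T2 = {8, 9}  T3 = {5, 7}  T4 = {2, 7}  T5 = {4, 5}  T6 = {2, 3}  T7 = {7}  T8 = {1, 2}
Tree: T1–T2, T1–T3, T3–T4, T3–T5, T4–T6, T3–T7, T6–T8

A tree decomposition must satisfy three properties: every vertex lies in some bag; for every edge, both endpoints lie together in some bag; and for every vertex, the bags containing it form a connected subtree. Here vertex 6 appears in no bag, so the decomposition is invalid.

No — vertex 6 appears in no bag.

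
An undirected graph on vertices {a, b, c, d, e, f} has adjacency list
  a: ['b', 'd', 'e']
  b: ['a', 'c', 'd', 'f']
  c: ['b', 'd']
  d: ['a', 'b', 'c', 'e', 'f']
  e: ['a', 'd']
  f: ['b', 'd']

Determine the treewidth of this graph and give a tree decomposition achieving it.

Treewidth 2.
One optimal decomposition is:
Bags: B1 = {a, d, e}  B2 = {a, b, d}  B3 = {b, c, d}  B4 = {b, d, f}
Tree: B1–B2, B2–B3, B3–B4

The largest bag has 3 vertices, giving width 2; this decomposition certifies tw(G) ≤ 2. On the other hand G contains the 3-clique {a, d, e}. A clique must lie in a single bag of any decomposition, so no decomposition can have width below 2. Therefore the treewidth is 2.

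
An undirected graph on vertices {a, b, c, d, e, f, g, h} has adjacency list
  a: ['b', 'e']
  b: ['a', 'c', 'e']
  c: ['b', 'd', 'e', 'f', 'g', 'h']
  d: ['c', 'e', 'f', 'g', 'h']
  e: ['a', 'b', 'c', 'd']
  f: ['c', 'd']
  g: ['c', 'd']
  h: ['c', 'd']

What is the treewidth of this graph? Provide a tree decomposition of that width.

Treewidth 2.
One such decomposition:
Bags: B1 = {b, c, e}  B2 = {c, d, e}  B3 = {c, d, g}  B4 = {c, d, f}  B5 = {a, b, e}  B6 = {c, d, h}
Tree: B1–B2, B2–B3, B3–B4, B1–B5, B4–B6

The largest bag has 3 vertices, giving width 2; this decomposition certifies tw(G) ≤ 2. For the lower bound, the 3 vertices {c, d, g} are pairwise adjacent, and any tree decomposition puts a clique entirely inside one bag — forcing width ≥ 2. Hence tw(G) = 2 exactly.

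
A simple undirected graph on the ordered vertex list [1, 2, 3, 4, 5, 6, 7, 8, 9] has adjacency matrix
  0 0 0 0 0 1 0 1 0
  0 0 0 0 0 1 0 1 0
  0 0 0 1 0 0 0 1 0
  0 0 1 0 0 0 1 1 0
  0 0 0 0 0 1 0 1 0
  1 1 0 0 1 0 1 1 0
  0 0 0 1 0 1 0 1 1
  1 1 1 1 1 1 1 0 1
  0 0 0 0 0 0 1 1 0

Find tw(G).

A width-2 tree decomposition is:
Bags: B1 = {6, 7, 8}  B2 = {1, 6, 8}  B3 = {5, 6, 8}  B4 = {4, 7, 8}  B5 = {3, 4, 8}  B6 = {2, 6, 8}  B7 = {7, 8, 9}
Tree: B1–B2, B2–B3, B1–B4, B4–B5, B1–B6, B1–B7
The largest bag has 3 vertices, giving width 2; this decomposition certifies tw(G) ≤ 2. On the other hand G contains the 3-clique {7, 8, 9}. A clique must lie in a single bag of any decomposition, so no decomposition can have width below 2. Hence tw(G) = 2 exactly.

2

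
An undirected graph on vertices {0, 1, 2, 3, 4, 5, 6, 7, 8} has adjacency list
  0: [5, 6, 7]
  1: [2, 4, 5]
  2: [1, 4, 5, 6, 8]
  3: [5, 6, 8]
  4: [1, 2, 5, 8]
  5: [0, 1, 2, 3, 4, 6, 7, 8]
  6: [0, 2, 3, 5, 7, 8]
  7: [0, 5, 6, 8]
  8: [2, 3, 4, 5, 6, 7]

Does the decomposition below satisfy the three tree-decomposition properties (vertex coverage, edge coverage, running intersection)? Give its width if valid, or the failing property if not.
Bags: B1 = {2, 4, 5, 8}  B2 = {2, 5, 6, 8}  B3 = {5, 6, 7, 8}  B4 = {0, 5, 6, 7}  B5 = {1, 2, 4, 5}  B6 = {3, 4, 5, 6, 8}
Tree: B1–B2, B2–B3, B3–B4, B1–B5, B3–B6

A tree decomposition must satisfy three properties: every vertex lies in some bag; for every edge, both endpoints lie together in some bag; and for every vertex, the bags containing it form a connected subtree. Here bags containing vertex 4 are not connected in the tree, so the decomposition is invalid.

No — bags containing vertex 4 are not connected in the tree.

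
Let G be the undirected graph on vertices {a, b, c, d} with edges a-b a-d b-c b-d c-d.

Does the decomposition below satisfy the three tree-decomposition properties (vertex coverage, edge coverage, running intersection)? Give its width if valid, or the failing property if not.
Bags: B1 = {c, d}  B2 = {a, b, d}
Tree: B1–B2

No — edge (b,c) lies in no bag.

A tree decomposition must satisfy three properties: every vertex lies in some bag; for every edge, both endpoints lie together in some bag; and for every vertex, the bags containing it form a connected subtree. Here edge (b,c) lies in no bag, so the decomposition is invalid.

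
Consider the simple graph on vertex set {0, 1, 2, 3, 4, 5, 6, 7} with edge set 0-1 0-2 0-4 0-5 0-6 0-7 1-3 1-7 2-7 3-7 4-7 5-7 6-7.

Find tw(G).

2

A width-2 tree decomposition is:
Bags: B1 = {0, 1, 7}  B2 = {0, 6, 7}  B3 = {0, 2, 7}  B4 = {0, 5, 7}  B5 = {0, 4, 7}  B6 = {1, 3, 7}
Tree: B1–B2, B2–B3, B2–B4, B4–B5, B1–B6
The largest bag has 3 vertices, giving width 2; this decomposition certifies tw(G) ≤ 2. For the lower bound, the 3 vertices {0, 1, 7} are pairwise adjacent, and any tree decomposition puts a clique entirely inside one bag — forcing width ≥ 2. Combining the bounds, tw(G) = 2.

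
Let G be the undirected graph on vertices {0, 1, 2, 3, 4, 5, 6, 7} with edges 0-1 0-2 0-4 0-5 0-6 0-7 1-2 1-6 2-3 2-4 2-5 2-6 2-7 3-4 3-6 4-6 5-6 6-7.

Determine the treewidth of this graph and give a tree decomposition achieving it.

Treewidth 3.
One optimal decomposition is:
Bags: B1 = {0, 2, 4, 6}  B2 = {0, 1, 2, 6}  B3 = {0, 2, 5, 6}  B4 = {2, 3, 4, 6}  B5 = {0, 2, 6, 7}
Tree: B1–B2, B1–B3, B1–B4, B1–B5

Every bag has size at most 4, so the width is 4 − 1 = 3 and tw(G) ≤ 3. For the lower bound, the 4 vertices {0, 1, 2, 6} are pairwise adjacent, and any tree decomposition puts a clique entirely inside one bag — forcing width ≥ 3. The upper and lower bounds meet at 3, so that is the treewidth.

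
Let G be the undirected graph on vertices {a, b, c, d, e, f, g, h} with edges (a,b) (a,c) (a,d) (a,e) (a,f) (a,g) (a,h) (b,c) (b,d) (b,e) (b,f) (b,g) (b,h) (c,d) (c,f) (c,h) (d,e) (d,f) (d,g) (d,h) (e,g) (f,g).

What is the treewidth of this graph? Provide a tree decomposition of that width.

Treewidth 4.
One optimal decomposition is:
Bags: B1 = {a, b, c, d, f}  B2 = {a, b, d, f, g}  B3 = {a, b, d, e, g}  B4 = {a, b, c, d, h}
Tree: B1–B2, B2–B3, B1–B4

Each bag holds 5 vertices, so the decomposition has width 4, which upper-bounds the treewidth. On the other hand G contains the 5-clique {a, b, d, e, g}. A clique must lie in a single bag of any decomposition, so no decomposition can have width below 4. Hence tw(G) = 4 exactly.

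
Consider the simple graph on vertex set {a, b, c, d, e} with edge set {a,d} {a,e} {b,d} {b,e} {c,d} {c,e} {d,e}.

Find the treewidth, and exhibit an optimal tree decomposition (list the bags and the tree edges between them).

Treewidth 2.
One such decomposition:
Bags: B1 = {a, d, e}  B2 = {c, d, e}  B3 = {b, d, e}
Tree: B1–B2, B1–B3

The largest bag has 3 vertices, giving width 2; this decomposition certifies tw(G) ≤ 2. Conversely, {c, d, e} is a clique of size 3, and the vertices of any clique must share a bag in every tree decomposition; so some bag has ≥ 3 vertices and tw(G) ≥ 2. Hence tw(G) = 2 exactly.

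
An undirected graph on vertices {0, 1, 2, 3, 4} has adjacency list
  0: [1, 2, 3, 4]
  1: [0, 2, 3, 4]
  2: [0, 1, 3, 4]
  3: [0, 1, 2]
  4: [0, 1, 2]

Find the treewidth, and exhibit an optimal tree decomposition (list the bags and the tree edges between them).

Treewidth 3.
One optimal decomposition is:
Bags: B1 = {0, 1, 2, 4}  B2 = {0, 1, 2, 3}
Tree: B1–B2

Each bag holds 4 vertices, so the decomposition has width 3, which upper-bounds the treewidth. On the other hand G contains the 4-clique {0, 1, 2, 3}. A clique must lie in a single bag of any decomposition, so no decomposition can have width below 3. Combining the bounds, tw(G) = 3.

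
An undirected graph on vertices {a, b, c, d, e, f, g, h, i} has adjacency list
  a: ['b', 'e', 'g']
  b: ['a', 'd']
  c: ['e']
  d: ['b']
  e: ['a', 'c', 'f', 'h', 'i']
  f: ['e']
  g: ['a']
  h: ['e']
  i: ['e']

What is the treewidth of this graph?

A width-1 tree decomposition is:
Bags: B1 = {a, b}  B2 = {a, e}  B3 = {e, i}  B4 = {e, f}  B5 = {b, d}  B6 = {e, h}  B7 = {c, e}  B8 = {a, g}
Tree: B1–B2, B2–B3, B2–B4, B1–B5, B3–B6, B3–B7, B2–B8
The largest bag has 2 vertices, giving width 1; this decomposition certifies tw(G) ≤ 1. Since G has at least one edge (e.g. b–a), it is not an edgeless graph, so tw(G) ≥ 1. Therefore the treewidth is 1.

1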